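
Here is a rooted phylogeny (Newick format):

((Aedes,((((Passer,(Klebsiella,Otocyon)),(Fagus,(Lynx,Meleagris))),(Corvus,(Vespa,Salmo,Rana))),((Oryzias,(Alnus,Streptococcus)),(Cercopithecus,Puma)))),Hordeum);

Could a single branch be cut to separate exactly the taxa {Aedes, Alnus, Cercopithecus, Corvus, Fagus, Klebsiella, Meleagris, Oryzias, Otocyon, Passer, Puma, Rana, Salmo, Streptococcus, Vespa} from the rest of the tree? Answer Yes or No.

The MRCA of the listed taxa subtends (Aedes,((((Passer,(Klebsiella,Otocyon)),(Fagus,(Lynx,Meleagris))),(Corvus,(Vespa,Salmo,Rana))),((Oryzias,(Alnus,Streptococcus)),(Cercopithecus,Puma)))).
That clade also contains Lynx, which is not in the proposed group, so the group is not monophyletic.

No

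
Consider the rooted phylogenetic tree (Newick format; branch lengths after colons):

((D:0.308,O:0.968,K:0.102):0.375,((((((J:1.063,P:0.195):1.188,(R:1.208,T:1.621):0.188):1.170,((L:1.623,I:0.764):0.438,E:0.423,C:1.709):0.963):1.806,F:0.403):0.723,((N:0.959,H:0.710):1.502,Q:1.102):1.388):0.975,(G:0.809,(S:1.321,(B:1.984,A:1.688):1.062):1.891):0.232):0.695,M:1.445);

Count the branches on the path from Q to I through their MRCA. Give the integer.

The MRCA of Q and I is the node subtending (((((J,P),(R,T)),((L,I),E,C)),F),((N,H),Q)).
From Q up to that node: 2 branches. From I up to the same node: 5 branches. Total: 2 + 5 = 7.

7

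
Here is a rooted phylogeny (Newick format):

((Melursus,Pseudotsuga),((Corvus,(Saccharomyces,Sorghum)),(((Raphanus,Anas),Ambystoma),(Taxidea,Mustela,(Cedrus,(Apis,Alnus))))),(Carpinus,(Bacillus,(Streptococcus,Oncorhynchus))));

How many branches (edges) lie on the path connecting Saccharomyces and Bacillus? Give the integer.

7

The MRCA of Saccharomyces and Bacillus is the root of the tree.
From Saccharomyces up to that node: 4 branches. From Bacillus up to the same node: 3 branches. Total: 4 + 3 = 7.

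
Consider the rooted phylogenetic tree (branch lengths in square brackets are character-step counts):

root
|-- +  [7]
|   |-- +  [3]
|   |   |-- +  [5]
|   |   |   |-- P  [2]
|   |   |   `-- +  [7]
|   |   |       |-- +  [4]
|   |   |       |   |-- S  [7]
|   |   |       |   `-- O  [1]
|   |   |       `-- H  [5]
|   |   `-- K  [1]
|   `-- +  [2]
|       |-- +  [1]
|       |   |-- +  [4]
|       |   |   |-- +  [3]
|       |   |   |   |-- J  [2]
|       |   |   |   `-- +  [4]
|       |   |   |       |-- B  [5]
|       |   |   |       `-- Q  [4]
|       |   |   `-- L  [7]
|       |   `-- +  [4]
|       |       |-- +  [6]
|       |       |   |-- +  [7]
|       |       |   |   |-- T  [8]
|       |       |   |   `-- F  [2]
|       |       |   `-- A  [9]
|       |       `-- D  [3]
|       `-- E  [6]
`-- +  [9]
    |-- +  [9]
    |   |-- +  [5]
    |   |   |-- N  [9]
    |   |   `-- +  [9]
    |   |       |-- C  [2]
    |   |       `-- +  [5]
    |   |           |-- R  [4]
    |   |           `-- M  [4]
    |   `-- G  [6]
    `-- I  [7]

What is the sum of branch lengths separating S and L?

40

The path runs S → … → MRCA → … → L; the MRCA is the node subtending (((P,((S,O),H)),K),((((J,(B,Q)),L),(((T,F),A),D)),E)).
Branch lengths along that path: 7 + 4 + 7 + 5 + 3 + 2 + 1 + 4 + 7 = 40.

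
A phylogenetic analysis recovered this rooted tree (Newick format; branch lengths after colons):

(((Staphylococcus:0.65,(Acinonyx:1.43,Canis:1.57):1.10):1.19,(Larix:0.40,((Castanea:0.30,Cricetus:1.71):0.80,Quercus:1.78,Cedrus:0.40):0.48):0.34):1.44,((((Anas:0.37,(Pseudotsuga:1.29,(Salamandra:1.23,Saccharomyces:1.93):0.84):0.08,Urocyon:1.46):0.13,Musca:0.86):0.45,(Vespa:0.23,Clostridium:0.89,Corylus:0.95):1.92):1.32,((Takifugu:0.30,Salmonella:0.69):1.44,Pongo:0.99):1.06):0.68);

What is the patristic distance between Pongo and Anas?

4.32

The path runs Pongo → … → MRCA → … → Anas; the MRCA is the node subtending ((((Anas,(Pseudotsuga,(Salamandra,Saccharomyces)),Urocyon),Musca),(Vespa,Clostridium,Corylus)),((Takifugu,Salmonella),Pongo)).
Branch lengths along that path: 0.99 + 1.06 + 1.32 + 0.45 + 0.13 + 0.37 = 4.32.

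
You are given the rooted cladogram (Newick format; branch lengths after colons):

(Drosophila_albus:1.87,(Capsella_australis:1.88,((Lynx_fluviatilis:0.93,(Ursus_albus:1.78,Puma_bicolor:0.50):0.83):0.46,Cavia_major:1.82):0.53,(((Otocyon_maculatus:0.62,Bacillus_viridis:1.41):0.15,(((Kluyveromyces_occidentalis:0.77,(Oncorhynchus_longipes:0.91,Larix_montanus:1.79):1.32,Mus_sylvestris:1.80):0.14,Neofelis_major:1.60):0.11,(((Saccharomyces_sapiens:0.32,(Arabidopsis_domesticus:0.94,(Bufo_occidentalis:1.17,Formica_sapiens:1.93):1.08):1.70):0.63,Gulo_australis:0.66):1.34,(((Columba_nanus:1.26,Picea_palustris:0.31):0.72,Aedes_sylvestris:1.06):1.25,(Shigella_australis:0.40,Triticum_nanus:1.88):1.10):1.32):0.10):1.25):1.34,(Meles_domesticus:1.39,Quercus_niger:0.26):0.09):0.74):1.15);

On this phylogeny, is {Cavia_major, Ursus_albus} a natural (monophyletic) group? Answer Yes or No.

The MRCA of the listed taxa subtends ((Lynx_fluviatilis,(Ursus_albus,Puma_bicolor)),Cavia_major).
That clade also contains Lynx_fluviatilis, Puma_bicolor, which are not in the proposed group, so the group is not monophyletic.

No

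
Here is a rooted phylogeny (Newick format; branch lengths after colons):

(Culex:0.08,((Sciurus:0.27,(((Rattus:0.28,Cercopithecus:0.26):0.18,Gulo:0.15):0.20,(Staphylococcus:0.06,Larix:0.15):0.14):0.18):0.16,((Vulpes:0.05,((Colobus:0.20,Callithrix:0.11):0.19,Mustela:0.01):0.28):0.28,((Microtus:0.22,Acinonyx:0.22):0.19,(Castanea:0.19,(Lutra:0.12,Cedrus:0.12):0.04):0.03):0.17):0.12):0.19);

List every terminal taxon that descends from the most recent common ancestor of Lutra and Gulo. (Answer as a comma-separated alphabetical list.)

Acinonyx, Callithrix, Castanea, Cedrus, Cercopithecus, Colobus, Gulo, Larix, Lutra, Microtus, Mustela, Rattus, Sciurus, Staphylococcus, Vulpes

Tracing Lutra: it sits inside (Lutra,Cedrus).
Tracing Gulo: it sits inside ((Rattus,Cercopithecus),Gulo).
The smallest clade enclosing both is ((Sciurus,(((Rattus,Cercopithecus),Gulo),(Staphylococcus,Larix))),((Vulpes,((Colobus,Callithrix),Mustela)),((Microtus,Acinonyx),(Castanea,(Lutra,Cedrus))))); the answer is its 15 terminal taxa in alphabetical order.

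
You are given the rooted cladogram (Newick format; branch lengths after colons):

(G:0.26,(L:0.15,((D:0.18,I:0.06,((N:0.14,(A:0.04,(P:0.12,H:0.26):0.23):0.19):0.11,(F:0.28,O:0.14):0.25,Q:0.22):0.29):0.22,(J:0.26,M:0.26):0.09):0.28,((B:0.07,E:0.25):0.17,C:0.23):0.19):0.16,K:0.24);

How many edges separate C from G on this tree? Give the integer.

4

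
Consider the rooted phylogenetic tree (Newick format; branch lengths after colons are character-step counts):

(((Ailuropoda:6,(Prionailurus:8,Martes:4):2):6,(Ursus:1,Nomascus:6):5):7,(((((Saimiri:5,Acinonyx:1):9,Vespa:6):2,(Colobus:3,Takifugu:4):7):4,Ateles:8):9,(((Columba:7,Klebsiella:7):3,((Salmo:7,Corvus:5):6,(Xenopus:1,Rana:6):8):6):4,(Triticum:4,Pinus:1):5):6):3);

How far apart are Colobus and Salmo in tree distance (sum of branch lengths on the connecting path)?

The path runs Colobus → … → MRCA → … → Salmo; the MRCA is the node subtending (((((Saimiri,Acinonyx),Vespa),(Colobus,Takifugu)),Ateles),(((Columba,Klebsiella),((Salmo,Corvus),(Xenopus,Rana))),(Triticum,Pinus))).
Branch lengths along that path: 3 + 7 + 4 + 9 + 6 + 4 + 6 + 6 + 7 = 52.

52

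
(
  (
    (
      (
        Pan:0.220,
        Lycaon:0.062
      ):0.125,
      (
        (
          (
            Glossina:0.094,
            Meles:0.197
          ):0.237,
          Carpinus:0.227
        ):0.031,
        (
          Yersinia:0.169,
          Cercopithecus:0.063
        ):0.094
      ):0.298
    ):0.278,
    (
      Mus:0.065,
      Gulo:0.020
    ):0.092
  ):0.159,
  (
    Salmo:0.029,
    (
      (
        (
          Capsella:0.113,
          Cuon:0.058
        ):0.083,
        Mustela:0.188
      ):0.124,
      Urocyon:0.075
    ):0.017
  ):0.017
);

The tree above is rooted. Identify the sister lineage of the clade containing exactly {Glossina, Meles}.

The clade containing exactly {Glossina, Meles} attaches to the tree at the node subtending ((Glossina,Meles),Carpinus).
The other lineage descending from that same node — the sister group — is the single tip Carpinus.

Carpinus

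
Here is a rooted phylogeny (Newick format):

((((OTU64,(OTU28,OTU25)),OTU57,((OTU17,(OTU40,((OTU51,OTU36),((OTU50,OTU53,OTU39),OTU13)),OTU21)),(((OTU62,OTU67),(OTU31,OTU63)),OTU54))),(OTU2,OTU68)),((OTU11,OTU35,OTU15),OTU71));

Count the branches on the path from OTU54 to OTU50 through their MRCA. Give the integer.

The MRCA of OTU54 and OTU50 is the node subtending ((OTU17,(OTU40,((OTU51,OTU36),((OTU50,OTU53,OTU39),OTU13)),OTU21)),(((OTU62,OTU67),(OTU31,OTU63)),OTU54)).
From OTU54 up to that node: 2 branches. From OTU50 up to the same node: 6 branches. Total: 2 + 6 = 8.

8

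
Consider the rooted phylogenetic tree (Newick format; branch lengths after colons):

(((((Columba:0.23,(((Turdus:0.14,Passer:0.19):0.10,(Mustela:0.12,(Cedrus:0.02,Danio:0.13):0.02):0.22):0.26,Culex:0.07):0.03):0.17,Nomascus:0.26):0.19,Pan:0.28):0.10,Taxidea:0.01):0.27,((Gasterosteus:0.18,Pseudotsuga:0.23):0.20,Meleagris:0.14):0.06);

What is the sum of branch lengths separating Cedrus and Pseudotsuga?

1.77

The path runs Cedrus → … → MRCA → … → Pseudotsuga; the MRCA is the root of the tree.
Branch lengths along that path: 0.02 + 0.02 + 0.22 + 0.26 + 0.03 + 0.17 + 0.19 + 0.10 + 0.27 + 0.06 + 0.20 + 0.23 = 1.77.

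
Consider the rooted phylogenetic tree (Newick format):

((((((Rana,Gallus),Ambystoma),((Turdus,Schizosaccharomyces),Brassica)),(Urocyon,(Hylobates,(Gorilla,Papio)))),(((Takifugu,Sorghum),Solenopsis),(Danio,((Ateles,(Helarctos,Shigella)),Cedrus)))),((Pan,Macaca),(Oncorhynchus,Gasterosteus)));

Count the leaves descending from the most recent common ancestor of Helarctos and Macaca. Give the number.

22

The MRCA of Helarctos and Macaca is the root, so the clade is the entire tree.
That clade contains 22 terminal taxa: Ambystoma, Ateles, Brassica, Cedrus, Danio, Gallus, Gasterosteus, Gorilla, Helarctos, Hylobates, Macaca, Oncorhynchus, Pan, Papio, Rana, Schizosaccharomyces, Shigella, Solenopsis, Sorghum, Takifugu, Turdus, Urocyon.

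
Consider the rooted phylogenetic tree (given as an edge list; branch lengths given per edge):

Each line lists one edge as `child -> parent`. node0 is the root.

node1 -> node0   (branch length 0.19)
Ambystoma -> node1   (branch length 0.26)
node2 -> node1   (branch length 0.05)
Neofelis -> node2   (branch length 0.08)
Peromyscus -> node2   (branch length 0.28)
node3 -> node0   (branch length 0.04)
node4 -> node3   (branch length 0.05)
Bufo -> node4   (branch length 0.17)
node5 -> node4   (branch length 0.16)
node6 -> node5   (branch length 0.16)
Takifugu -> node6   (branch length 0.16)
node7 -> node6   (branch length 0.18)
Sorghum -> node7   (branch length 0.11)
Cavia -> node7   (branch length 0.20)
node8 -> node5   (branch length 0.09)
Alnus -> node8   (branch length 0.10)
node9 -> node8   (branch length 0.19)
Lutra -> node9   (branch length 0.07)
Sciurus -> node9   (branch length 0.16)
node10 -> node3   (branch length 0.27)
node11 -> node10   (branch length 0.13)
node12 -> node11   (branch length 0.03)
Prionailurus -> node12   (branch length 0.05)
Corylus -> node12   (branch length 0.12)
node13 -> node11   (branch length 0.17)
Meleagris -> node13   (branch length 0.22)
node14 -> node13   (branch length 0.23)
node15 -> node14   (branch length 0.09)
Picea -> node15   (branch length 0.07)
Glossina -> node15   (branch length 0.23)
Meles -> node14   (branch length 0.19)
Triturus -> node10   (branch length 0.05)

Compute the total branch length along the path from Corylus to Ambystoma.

1.04

The path runs Corylus → … → MRCA → … → Ambystoma; the MRCA is the root of the tree.
Branch lengths along that path: 0.12 + 0.03 + 0.13 + 0.27 + 0.04 + 0.19 + 0.26 = 1.04.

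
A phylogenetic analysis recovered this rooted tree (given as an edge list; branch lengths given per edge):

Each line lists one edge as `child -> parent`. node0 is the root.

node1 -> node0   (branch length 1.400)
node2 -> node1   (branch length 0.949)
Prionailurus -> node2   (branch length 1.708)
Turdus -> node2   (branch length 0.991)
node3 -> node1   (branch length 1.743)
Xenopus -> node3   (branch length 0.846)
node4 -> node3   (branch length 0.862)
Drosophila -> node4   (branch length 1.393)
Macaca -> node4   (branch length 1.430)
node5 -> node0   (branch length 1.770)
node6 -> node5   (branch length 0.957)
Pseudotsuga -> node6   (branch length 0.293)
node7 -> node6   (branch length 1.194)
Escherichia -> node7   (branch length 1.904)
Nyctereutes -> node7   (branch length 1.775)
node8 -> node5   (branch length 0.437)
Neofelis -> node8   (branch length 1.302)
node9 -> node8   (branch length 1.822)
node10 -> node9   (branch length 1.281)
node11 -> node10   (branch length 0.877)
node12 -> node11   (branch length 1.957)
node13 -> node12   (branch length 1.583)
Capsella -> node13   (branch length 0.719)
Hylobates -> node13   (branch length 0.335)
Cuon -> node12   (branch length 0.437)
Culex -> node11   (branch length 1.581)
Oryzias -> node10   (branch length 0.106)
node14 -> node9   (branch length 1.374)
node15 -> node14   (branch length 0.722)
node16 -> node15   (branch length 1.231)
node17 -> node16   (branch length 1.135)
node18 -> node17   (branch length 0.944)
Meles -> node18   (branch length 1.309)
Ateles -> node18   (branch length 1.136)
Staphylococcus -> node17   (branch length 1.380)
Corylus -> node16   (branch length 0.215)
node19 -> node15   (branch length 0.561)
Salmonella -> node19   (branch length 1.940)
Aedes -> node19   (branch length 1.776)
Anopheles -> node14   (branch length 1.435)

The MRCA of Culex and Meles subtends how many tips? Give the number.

The MRCA of Culex and Meles is the node subtending (((((Capsella,Hylobates),Cuon),Culex),Oryzias),(((((Meles,Ateles),Staphylococcus),Corylus),(Salmonella,Aedes)),Anopheles)).
That clade contains 12 terminal taxa: Aedes, Anopheles, Ateles, Capsella, Corylus, Culex, Cuon, Hylobates, Meles, Oryzias, Salmonella, Staphylococcus.

12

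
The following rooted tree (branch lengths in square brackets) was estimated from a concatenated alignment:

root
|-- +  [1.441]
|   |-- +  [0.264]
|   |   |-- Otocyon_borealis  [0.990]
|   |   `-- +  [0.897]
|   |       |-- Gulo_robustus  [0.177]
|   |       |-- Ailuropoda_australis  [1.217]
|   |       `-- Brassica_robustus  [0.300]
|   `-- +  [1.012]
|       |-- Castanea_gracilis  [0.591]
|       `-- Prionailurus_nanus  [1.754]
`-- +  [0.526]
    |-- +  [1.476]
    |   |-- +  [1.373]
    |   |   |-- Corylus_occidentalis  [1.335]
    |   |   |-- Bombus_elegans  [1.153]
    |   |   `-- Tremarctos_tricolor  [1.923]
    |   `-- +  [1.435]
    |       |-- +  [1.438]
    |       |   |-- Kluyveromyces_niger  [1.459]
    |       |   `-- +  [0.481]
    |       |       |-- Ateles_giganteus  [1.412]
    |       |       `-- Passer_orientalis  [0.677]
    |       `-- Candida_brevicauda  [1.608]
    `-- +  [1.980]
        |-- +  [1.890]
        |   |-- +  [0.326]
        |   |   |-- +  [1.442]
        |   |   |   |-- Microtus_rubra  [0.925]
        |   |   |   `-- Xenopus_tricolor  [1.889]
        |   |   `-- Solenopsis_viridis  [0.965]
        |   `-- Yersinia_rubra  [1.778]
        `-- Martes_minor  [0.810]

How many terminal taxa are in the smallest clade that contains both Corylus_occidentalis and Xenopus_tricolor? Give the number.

The MRCA of Corylus_occidentalis and Xenopus_tricolor is the node subtending (((Corylus_occidentalis,Bombus_elegans,Tremarctos_tricolor),((Kluyveromyces_niger,(Ateles_giganteus,Passer_orientalis)),Candida_brevicauda)),((((Microtus_rubra,Xenopus_tricolor),Solenopsis_viridis),Yersinia_rubra),Martes_minor)).
That clade contains 12 terminal taxa: Ateles_giganteus, Bombus_elegans, Candida_brevicauda, Corylus_occidentalis, Kluyveromyces_niger, Martes_minor, Microtus_rubra, Passer_orientalis, Solenopsis_viridis, Tremarctos_tricolor, Xenopus_tricolor, Yersinia_rubra.

12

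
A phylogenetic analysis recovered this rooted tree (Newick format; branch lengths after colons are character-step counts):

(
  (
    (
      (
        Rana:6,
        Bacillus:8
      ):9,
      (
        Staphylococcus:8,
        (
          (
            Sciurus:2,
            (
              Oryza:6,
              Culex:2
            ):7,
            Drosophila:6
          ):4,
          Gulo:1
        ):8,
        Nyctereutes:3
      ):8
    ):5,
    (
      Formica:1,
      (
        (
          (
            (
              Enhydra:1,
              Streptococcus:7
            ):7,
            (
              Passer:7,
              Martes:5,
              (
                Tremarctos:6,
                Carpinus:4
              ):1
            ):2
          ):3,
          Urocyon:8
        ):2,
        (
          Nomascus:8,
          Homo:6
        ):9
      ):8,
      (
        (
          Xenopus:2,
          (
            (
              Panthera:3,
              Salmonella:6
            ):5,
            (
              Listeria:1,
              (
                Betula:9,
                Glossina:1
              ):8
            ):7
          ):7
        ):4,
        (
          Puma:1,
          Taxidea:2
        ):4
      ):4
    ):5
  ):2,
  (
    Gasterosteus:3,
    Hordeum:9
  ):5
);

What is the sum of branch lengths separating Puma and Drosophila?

45

The path runs Puma → … → MRCA → … → Drosophila; the MRCA is the node subtending (((Rana,Bacillus),(Staphylococcus,((Sciurus,(Oryza,Culex),Drosophila),Gulo),Nyctereutes)),(Formica,((((Enhydra,Streptococcus),(Passer,Martes,(Tremarctos,Carpinus))),Urocyon),(Nomascus,Homo)),((Xenopus,((Panthera,Salmonella),(Listeria,(Betula,Glossina)))),(Puma,Taxidea)))).
Branch lengths along that path: 1 + 4 + 4 + 5 + 5 + 8 + 8 + 4 + 6 = 45.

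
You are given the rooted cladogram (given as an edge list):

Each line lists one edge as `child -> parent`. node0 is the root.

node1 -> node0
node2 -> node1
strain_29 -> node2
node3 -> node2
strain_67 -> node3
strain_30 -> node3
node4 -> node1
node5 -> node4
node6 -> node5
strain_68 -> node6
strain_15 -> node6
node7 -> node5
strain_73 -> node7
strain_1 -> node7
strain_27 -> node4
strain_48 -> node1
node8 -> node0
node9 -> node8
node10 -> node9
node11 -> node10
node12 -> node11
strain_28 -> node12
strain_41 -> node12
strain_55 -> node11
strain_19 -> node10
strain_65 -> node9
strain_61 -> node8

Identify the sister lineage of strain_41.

strain_28

strain_41 attaches to the tree at the node subtending (strain_28,strain_41).
The other lineage descending from that same node — the sister group — is the single tip strain_28.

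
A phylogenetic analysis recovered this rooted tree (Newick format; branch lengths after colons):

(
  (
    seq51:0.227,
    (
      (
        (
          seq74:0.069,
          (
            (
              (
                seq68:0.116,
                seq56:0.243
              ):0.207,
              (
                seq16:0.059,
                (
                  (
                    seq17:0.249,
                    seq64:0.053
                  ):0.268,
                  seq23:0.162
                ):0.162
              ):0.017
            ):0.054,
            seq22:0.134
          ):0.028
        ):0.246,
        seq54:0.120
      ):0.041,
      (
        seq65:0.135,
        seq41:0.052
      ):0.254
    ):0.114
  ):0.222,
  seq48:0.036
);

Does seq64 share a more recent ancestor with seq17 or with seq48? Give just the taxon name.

The MRCA of seq64 and seq17 subtends (seq17,seq64) (2 taxa).
The MRCA of seq64 and seq48 is the root, subtending the entire tree (13 taxa).
The first is nested inside the second, so seq64 shares a more recent common ancestor with seq17.

seq17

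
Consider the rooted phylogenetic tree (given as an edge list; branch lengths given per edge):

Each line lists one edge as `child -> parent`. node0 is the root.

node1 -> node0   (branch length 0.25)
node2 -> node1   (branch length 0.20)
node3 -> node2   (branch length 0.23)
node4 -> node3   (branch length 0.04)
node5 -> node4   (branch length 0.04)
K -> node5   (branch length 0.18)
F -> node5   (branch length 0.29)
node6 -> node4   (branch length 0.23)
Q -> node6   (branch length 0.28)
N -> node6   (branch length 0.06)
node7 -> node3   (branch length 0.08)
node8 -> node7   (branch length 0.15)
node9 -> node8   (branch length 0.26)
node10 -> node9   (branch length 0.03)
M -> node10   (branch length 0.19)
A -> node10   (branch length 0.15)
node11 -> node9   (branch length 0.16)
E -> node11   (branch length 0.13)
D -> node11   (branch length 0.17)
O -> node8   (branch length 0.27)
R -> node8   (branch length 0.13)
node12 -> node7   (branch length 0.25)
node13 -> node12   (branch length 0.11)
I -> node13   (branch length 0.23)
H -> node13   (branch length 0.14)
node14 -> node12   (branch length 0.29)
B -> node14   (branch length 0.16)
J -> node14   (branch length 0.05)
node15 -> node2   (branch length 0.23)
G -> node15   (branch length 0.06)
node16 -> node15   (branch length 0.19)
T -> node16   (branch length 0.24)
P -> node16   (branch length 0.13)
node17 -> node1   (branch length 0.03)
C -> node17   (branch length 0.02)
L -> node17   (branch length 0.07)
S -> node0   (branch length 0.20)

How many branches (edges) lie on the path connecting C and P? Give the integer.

6

The MRCA of C and P is the node subtending (((((K,F),(Q,N)),((((M,A),(E,D)),O,R),((I,H),(B,J)))),(G,(T,P))),(C,L)).
From C up to that node: 2 branches. From P up to the same node: 4 branches. Total: 2 + 4 = 6.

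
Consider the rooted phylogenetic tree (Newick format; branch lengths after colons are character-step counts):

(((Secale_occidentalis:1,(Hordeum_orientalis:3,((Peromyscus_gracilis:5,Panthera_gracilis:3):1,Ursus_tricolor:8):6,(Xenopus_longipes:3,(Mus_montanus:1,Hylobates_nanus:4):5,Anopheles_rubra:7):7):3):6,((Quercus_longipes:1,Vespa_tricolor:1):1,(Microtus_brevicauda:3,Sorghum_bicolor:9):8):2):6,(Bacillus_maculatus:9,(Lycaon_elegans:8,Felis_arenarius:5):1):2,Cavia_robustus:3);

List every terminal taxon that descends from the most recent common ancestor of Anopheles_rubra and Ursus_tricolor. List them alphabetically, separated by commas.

Anopheles_rubra, Hordeum_orientalis, Hylobates_nanus, Mus_montanus, Panthera_gracilis, Peromyscus_gracilis, Ursus_tricolor, Xenopus_longipes

Tracing Anopheles_rubra: it sits inside (Xenopus_longipes,(Mus_montanus,Hylobates_nanus),Anopheles_rubra).
Tracing Ursus_tricolor: it sits inside ((Peromyscus_gracilis,Panthera_gracilis),Ursus_tricolor).
The smallest clade enclosing both is (Hordeum_orientalis,((Peromyscus_gracilis,Panthera_gracilis),Ursus_tricolor),(Xenopus_longipes,(Mus_montanus,Hylobates_nanus),Anopheles_rubra)); the answer is its 8 terminal taxa in alphabetical order.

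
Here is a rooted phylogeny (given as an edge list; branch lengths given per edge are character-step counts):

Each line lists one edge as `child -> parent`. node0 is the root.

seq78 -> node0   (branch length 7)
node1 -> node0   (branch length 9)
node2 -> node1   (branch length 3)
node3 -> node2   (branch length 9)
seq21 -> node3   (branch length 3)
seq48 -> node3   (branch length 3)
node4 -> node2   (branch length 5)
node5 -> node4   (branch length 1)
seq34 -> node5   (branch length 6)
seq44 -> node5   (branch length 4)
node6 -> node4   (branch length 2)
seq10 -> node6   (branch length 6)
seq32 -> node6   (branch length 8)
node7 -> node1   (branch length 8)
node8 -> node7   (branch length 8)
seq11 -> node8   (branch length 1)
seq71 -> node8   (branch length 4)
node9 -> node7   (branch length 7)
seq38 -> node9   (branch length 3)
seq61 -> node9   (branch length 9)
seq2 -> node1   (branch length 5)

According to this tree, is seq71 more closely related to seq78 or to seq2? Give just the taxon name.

seq2

The MRCA of seq71 and seq2 subtends (((seq21,seq48),((seq34,seq44),(seq10,seq32))),((seq11,seq71),(seq38,seq61)),seq2) (11 taxa).
The MRCA of seq71 and seq78 is the root, subtending the entire tree (12 taxa).
The first is nested inside the second, so seq71 shares a more recent common ancestor with seq2.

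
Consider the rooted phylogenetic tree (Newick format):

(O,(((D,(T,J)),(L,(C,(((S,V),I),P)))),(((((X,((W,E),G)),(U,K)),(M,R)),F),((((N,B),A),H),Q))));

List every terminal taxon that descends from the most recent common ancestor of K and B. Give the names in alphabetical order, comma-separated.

Tracing K: it sits inside (U,K).
Tracing B: it sits inside (N,B).
The smallest clade enclosing both is (((((X,((W,E),G)),(U,K)),(M,R)),F),((((N,B),A),H),Q)); the answer is its 14 terminal taxa in alphabetical order.

A, B, E, F, G, H, K, M, N, Q, R, U, W, X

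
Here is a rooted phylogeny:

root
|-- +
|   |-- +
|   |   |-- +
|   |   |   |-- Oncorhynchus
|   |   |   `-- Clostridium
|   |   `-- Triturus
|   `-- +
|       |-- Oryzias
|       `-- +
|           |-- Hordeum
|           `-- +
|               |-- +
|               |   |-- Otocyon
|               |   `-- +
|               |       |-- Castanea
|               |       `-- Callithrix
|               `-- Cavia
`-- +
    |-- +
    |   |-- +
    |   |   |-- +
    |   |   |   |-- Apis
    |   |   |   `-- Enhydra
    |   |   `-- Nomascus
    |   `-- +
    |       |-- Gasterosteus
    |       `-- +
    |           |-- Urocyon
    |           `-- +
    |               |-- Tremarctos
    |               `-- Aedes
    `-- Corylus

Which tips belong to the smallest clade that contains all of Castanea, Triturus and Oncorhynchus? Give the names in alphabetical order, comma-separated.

Tracing Castanea: it sits inside (Castanea,Callithrix).
Tracing Triturus: it sits inside ((Oncorhynchus,Clostridium),Triturus).
Tracing Oncorhynchus: it sits inside (Oncorhynchus,Clostridium).
The smallest clade enclosing all 3 is (((Oncorhynchus,Clostridium),Triturus),(Oryzias,(Hordeum,((Otocyon,(Castanea,Callithrix)),Cavia)))); the answer is its 9 terminal taxa in alphabetical order.

Callithrix, Castanea, Cavia, Clostridium, Hordeum, Oncorhynchus, Oryzias, Otocyon, Triturus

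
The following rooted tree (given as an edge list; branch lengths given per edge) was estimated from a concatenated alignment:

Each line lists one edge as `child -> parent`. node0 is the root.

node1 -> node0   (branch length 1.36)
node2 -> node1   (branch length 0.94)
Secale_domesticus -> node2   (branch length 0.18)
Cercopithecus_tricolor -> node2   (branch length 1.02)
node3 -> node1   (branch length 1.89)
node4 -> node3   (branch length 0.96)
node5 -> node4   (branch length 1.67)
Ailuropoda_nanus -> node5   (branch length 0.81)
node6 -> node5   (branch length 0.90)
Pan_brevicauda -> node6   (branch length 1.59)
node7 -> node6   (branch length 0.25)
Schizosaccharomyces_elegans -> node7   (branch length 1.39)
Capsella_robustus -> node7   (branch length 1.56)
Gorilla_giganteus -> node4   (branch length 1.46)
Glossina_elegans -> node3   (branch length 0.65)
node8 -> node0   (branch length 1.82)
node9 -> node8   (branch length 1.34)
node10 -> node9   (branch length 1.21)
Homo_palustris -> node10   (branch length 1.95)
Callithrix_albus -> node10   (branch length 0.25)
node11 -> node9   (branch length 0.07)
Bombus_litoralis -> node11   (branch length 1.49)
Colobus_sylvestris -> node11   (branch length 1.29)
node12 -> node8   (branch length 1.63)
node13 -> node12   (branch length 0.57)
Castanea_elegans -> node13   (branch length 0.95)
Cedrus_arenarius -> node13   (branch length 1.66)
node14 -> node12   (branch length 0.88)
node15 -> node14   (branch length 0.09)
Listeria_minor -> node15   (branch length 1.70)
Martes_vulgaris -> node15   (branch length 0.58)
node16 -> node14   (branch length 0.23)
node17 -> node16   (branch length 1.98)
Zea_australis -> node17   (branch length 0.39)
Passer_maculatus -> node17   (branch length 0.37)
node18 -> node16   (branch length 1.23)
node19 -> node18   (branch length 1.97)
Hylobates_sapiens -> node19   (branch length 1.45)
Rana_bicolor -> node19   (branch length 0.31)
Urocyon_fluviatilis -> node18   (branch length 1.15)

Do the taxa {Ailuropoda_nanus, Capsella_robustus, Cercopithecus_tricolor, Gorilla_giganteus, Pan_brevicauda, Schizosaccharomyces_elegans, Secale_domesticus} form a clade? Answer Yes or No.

No

The MRCA of the listed taxa subtends ((Secale_domesticus,Cercopithecus_tricolor),(((Ailuropoda_nanus,(Pan_brevicauda,(Schizosaccharomyces_elegans,Capsella_robustus))),Gorilla_giganteus),Glossina_elegans)).
That clade also contains Glossina_elegans, which is not in the proposed group, so the group is not monophyletic.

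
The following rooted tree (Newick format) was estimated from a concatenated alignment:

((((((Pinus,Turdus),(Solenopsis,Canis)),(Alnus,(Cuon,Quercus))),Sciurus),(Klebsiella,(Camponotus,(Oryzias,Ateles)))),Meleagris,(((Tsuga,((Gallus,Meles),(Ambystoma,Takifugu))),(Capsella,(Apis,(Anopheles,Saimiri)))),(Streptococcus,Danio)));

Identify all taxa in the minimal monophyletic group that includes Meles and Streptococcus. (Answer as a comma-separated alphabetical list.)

Ambystoma, Anopheles, Apis, Capsella, Danio, Gallus, Meles, Saimiri, Streptococcus, Takifugu, Tsuga

Tracing Meles: it sits inside (Gallus,Meles).
Tracing Streptococcus: it sits inside (Streptococcus,Danio).
The smallest clade enclosing both is (((Tsuga,((Gallus,Meles),(Ambystoma,Takifugu))),(Capsella,(Apis,(Anopheles,Saimiri)))),(Streptococcus,Danio)); the answer is its 11 terminal taxa in alphabetical order.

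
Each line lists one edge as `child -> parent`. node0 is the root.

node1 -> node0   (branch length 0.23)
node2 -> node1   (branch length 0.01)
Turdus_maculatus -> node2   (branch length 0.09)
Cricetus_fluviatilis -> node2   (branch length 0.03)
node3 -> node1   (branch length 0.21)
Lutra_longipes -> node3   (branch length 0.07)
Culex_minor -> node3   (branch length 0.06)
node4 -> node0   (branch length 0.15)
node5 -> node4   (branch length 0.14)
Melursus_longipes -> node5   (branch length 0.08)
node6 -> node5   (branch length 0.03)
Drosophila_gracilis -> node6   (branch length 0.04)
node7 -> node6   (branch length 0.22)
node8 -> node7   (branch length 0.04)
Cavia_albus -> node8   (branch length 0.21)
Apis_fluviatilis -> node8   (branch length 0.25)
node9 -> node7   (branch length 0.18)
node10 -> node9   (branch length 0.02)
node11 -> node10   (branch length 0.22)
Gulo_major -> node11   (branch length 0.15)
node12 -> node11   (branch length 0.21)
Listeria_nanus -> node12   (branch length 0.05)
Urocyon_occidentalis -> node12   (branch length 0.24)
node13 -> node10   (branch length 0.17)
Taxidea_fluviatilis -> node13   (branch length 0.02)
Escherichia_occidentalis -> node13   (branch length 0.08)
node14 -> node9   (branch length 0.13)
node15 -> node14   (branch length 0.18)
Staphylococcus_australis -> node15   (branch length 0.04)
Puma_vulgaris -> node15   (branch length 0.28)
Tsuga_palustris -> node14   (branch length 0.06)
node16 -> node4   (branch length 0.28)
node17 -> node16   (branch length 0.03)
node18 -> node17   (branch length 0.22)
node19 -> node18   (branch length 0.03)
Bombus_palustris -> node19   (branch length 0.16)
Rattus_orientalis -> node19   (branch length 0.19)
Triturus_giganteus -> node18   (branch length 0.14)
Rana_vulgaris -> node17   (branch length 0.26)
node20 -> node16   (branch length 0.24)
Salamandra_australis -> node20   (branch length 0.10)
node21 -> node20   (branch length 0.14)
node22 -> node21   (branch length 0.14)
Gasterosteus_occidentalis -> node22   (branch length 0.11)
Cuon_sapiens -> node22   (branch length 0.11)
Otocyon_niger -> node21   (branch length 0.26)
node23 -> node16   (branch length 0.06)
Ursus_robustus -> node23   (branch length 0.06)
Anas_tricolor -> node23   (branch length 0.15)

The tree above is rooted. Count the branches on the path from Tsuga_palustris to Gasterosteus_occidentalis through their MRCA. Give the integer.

11

The MRCA of Tsuga_palustris and Gasterosteus_occidentalis is the node subtending ((Melursus_longipes,(Drosophila_gracilis,((Cavia_albus,Apis_fluviatilis),(((Gulo_major,(Listeria_nanus,Urocyon_occidentalis)),(Taxidea_fluviatilis,Escherichia_occidentalis)),((Staphylococcus_australis,Puma_vulgaris),Tsuga_palustris))))),((((Bombus_palustris,Rattus_orientalis),Triturus_giganteus),Rana_vulgaris),(Salamandra_australis,((Gasterosteus_occidentalis,Cuon_sapiens),Otocyon_niger)),(Ursus_robustus,Anas_tricolor))).
From Tsuga_palustris up to that node: 6 branches. From Gasterosteus_occidentalis up to the same node: 5 branches. Total: 6 + 5 = 11.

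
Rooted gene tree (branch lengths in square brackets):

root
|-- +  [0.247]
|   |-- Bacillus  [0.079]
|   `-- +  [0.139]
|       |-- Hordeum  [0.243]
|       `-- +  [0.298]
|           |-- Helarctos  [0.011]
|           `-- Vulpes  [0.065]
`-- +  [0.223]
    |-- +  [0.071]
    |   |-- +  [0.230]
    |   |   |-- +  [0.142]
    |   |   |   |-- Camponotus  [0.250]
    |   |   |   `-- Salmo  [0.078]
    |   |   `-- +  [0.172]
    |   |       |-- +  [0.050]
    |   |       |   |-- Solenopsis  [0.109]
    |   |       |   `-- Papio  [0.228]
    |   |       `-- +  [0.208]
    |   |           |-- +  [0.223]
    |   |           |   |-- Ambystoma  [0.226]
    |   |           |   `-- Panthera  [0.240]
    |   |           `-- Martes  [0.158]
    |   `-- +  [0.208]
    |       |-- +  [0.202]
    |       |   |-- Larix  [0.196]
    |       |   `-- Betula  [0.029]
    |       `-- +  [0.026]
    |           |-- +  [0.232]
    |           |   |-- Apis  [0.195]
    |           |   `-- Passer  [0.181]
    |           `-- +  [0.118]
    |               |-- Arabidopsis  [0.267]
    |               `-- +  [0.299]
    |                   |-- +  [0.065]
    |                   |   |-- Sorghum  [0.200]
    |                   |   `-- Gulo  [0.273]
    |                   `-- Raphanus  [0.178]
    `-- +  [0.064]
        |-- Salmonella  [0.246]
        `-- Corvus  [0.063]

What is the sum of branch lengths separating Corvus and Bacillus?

0.676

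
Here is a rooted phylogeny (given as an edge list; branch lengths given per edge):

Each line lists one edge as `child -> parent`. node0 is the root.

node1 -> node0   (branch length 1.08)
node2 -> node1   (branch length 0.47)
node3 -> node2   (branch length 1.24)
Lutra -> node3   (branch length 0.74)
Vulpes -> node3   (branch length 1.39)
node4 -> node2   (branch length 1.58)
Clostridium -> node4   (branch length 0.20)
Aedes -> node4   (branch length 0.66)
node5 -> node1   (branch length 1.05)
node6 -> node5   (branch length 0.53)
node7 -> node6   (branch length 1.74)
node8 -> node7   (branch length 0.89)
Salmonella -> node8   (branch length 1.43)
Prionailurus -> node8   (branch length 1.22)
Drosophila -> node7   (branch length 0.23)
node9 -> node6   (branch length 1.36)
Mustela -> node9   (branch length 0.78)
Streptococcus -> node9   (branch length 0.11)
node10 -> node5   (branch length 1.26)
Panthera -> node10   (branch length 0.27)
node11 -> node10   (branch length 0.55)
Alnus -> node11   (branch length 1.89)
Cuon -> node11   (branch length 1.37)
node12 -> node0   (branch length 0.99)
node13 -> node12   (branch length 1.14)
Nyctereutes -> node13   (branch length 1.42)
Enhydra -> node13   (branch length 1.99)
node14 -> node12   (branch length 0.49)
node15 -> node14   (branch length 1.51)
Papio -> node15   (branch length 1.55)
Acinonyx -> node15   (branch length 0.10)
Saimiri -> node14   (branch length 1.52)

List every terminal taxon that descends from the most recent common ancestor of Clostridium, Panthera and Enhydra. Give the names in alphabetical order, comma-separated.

Tracing Clostridium: it sits inside (Clostridium,Aedes).
Tracing Panthera: it sits inside (Panthera,(Alnus,Cuon)).
Tracing Enhydra: it sits inside (Nyctereutes,Enhydra).
The smallest clade enclosing all 3 is the whole tree (their MRCA is the root), so the answer is all 17 tips in alphabetical order.

Acinonyx, Aedes, Alnus, Clostridium, Cuon, Drosophila, Enhydra, Lutra, Mustela, Nyctereutes, Panthera, Papio, Prionailurus, Saimiri, Salmonella, Streptococcus, Vulpes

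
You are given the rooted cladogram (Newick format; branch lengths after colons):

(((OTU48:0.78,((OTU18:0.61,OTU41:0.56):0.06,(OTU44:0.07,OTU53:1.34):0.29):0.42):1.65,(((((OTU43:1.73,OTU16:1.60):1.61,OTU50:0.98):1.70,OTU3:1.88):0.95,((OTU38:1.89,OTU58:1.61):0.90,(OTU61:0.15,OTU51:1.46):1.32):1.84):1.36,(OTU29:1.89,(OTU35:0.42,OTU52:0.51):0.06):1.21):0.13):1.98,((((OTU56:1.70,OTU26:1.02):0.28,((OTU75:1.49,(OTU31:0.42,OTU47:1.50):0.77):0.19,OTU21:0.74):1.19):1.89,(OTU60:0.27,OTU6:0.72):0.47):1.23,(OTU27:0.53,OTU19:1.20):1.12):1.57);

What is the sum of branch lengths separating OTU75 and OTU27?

7.64

The path runs OTU75 → … → MRCA → … → OTU27; the MRCA is the node subtending ((((OTU56,OTU26),((OTU75,(OTU31,OTU47)),OTU21)),(OTU60,OTU6)),(OTU27,OTU19)).
Branch lengths along that path: 1.49 + 0.19 + 1.19 + 1.89 + 1.23 + 1.12 + 0.53 = 7.64.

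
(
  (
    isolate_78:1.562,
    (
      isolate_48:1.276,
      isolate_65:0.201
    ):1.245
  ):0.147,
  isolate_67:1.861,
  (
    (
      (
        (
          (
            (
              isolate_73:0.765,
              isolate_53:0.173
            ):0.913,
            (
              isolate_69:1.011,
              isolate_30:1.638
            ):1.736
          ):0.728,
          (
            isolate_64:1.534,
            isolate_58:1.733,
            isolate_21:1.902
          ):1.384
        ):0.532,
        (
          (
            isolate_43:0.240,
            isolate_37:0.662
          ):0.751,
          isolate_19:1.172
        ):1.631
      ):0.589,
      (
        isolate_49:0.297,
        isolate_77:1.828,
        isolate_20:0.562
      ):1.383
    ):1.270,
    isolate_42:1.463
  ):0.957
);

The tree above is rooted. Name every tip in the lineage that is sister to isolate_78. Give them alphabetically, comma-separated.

isolate_48, isolate_65

isolate_78 attaches to the tree at the node subtending (isolate_78,(isolate_48,isolate_65)).
The other lineage descending from that same node — the sister group — is (isolate_48,isolate_65); its 2 tips in alphabetical order are the answer.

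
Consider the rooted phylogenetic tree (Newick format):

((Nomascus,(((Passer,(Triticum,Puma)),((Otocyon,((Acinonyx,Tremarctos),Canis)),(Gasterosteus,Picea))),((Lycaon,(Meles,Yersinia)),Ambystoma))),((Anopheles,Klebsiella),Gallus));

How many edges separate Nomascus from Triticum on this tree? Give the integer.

The MRCA of Nomascus and Triticum is the node subtending (Nomascus,(((Passer,(Triticum,Puma)),((Otocyon,((Acinonyx,Tremarctos),Canis)),(Gasterosteus,Picea))),((Lycaon,(Meles,Yersinia)),Ambystoma))).
From Nomascus up to that node: 1 branch. From Triticum up to the same node: 5 branches. Total: 1 + 5 = 6.

6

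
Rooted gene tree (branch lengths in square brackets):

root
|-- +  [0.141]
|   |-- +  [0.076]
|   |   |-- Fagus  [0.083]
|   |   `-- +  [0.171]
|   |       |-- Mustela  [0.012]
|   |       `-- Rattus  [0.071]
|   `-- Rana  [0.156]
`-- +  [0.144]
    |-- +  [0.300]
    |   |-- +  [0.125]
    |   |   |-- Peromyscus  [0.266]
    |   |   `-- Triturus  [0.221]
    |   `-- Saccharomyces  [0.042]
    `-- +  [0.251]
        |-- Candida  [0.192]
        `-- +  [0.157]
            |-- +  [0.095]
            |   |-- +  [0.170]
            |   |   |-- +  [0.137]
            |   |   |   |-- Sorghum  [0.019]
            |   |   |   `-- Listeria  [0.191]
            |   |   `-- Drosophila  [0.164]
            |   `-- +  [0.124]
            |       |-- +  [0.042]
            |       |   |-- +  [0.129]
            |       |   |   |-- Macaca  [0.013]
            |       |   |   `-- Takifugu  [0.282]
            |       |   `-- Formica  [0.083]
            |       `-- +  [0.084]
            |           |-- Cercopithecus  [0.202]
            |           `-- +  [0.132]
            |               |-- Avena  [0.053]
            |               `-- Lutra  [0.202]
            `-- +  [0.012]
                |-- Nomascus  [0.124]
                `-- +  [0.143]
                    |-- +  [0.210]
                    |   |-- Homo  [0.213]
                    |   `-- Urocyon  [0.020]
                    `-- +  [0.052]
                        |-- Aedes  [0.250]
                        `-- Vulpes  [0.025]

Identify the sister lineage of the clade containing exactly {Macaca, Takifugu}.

Formica

The clade containing exactly {Macaca, Takifugu} attaches to the tree at the node subtending ((Macaca,Takifugu),Formica).
The other lineage descending from that same node — the sister group — is the single tip Formica.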